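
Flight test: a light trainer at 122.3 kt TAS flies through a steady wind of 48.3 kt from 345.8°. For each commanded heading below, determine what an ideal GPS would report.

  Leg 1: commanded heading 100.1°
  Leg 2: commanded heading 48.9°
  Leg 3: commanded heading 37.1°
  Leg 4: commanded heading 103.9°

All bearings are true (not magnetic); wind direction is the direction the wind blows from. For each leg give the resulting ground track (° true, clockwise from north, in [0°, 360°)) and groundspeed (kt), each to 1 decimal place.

Leg 1: heading 100.1°; drift +17.2° → track 117.3°, groundspeed 148.8 kt
Leg 2: heading 48.9°; drift +23.2° → track 72.1°, groundspeed 109.3 kt
Leg 3: heading 37.1°; drift +22.3° → track 59.4°, groundspeed 99.5 kt
Leg 4: heading 103.9°; drift +16.4° → track 120.3°, groundspeed 151.2 kt

Leg 1: track=117.3°, groundspeed=148.8 kt
Leg 2: track=72.1°, groundspeed=109.3 kt
Leg 3: track=59.4°, groundspeed=99.5 kt
Leg 4: track=120.3°, groundspeed=151.2 kt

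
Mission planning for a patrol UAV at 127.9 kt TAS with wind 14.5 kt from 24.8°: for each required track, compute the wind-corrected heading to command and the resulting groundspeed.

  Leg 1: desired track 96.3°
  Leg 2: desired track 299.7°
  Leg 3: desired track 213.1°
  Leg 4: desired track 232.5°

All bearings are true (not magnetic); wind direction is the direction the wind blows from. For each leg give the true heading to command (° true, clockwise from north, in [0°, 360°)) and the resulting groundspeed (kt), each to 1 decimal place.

Leg 1: heading=90.1°, groundspeed=122.6 kt
Leg 2: heading=306.2°, groundspeed=125.8 kt
Leg 3: heading=214.0°, groundspeed=142.2 kt
Leg 4: heading=235.5°, groundspeed=140.6 kt

Leg 1: desired track 96.3°; wind correction -6.2° → command heading 90.1°, groundspeed 122.6 kt
Leg 2: desired track 299.7°; wind correction +6.5° → command heading 306.2°, groundspeed 125.8 kt
Leg 3: desired track 213.1°; wind correction +0.9° → command heading 214.0°, groundspeed 142.2 kt
Leg 4: desired track 232.5°; wind correction +3.0° → command heading 235.5°, groundspeed 140.6 kt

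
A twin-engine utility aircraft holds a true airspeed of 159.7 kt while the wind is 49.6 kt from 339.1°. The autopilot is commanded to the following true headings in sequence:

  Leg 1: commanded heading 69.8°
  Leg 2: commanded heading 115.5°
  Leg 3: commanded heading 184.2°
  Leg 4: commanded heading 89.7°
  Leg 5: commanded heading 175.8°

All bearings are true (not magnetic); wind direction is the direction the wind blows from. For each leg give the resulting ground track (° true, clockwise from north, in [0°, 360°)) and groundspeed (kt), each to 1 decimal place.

Leg 1: heading 69.8°; drift +17.2° → track 87.0°, groundspeed 167.8 kt
Leg 2: heading 115.5°; drift +9.9° → track 125.4°, groundspeed 198.6 kt
Leg 3: heading 184.2°; drift -5.9° → track 178.3°, groundspeed 205.7 kt
Leg 4: heading 89.7°; drift +14.7° → track 104.4°, groundspeed 183.1 kt
Leg 5: heading 175.8°; drift -3.9° → track 171.9°, groundspeed 207.7 kt

Leg 1: track=87.0°, groundspeed=167.8 kt
Leg 2: track=125.4°, groundspeed=198.6 kt
Leg 3: track=178.3°, groundspeed=205.7 kt
Leg 4: track=104.4°, groundspeed=183.1 kt
Leg 5: track=171.9°, groundspeed=207.7 kt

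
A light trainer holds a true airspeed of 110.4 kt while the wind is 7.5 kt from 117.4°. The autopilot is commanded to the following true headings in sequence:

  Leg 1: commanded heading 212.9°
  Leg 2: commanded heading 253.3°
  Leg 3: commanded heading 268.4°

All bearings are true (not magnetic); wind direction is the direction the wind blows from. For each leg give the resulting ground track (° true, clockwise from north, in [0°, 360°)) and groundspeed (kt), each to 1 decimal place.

Leg 1: track=216.7°, groundspeed=111.4 kt
Leg 2: track=255.9°, groundspeed=115.9 kt
Leg 3: track=270.2°, groundspeed=117.0 kt

Leg 1: heading 212.9°; drift +3.8° → track 216.7°, groundspeed 111.4 kt
Leg 2: heading 253.3°; drift +2.6° → track 255.9°, groundspeed 115.9 kt
Leg 3: heading 268.4°; drift +1.8° → track 270.2°, groundspeed 117.0 kt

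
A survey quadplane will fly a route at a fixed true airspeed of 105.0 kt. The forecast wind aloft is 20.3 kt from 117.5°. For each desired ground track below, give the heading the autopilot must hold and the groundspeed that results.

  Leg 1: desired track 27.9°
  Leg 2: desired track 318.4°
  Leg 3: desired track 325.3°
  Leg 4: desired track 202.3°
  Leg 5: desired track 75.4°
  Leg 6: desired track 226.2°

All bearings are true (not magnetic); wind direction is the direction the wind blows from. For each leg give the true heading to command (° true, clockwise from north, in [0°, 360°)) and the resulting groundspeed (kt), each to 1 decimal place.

Leg 1: desired track 27.9°; wind correction +11.1° → command heading 39.0°, groundspeed 102.9 kt
Leg 2: desired track 318.4°; wind correction +4.0° → command heading 322.4°, groundspeed 123.7 kt
Leg 3: desired track 325.3°; wind correction +5.2° → command heading 330.5°, groundspeed 122.5 kt
Leg 4: desired track 202.3°; wind correction -11.1° → command heading 191.2°, groundspeed 101.2 kt
Leg 5: desired track 75.4°; wind correction +7.4° → command heading 82.8°, groundspeed 89.1 kt
Leg 6: desired track 226.2°; wind correction -10.6° → command heading 215.6°, groundspeed 109.7 kt

Leg 1: heading=39.0°, groundspeed=102.9 kt
Leg 2: heading=322.4°, groundspeed=123.7 kt
Leg 3: heading=330.5°, groundspeed=122.5 kt
Leg 4: heading=191.2°, groundspeed=101.2 kt
Leg 5: heading=82.8°, groundspeed=89.1 kt
Leg 6: heading=215.6°, groundspeed=109.7 kt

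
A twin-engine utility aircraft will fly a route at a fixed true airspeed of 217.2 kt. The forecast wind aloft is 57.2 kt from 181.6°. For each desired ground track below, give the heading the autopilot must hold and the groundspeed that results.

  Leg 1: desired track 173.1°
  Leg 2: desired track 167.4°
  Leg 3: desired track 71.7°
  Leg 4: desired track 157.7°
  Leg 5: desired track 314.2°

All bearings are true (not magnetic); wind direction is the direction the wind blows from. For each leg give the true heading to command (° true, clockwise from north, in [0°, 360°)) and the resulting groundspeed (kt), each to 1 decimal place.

Leg 1: desired track 173.1°; wind correction +2.2° → command heading 175.3°, groundspeed 160.5 kt
Leg 2: desired track 167.4°; wind correction +3.7° → command heading 171.1°, groundspeed 161.3 kt
Leg 3: desired track 71.7°; wind correction +14.3° → command heading 86.0°, groundspeed 229.9 kt
Leg 4: desired track 157.7°; wind correction +6.1° → command heading 163.8°, groundspeed 163.7 kt
Leg 5: desired track 314.2°; wind correction -11.2° → command heading 303.0°, groundspeed 251.8 kt

Leg 1: heading=175.3°, groundspeed=160.5 kt
Leg 2: heading=171.1°, groundspeed=161.3 kt
Leg 3: heading=86.0°, groundspeed=229.9 kt
Leg 4: heading=163.8°, groundspeed=163.7 kt
Leg 5: heading=303.0°, groundspeed=251.8 kt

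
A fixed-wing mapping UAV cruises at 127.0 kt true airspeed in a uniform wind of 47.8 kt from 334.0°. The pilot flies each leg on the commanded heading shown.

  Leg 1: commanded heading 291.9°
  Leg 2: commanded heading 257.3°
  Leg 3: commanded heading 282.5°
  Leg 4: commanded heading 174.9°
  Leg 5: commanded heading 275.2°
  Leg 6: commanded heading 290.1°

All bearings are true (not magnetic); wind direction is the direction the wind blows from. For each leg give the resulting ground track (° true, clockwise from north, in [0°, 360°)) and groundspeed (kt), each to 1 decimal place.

Leg 1: heading 291.9°; drift -19.3° → track 272.6°, groundspeed 97.0 kt
Leg 2: heading 257.3°; drift -21.9° → track 235.4°, groundspeed 125.0 kt
Leg 3: heading 282.5°; drift -21.0° → track 261.5°, groundspeed 104.2 kt
Leg 4: heading 174.9°; drift -5.7° → track 169.2°, groundspeed 172.5 kt
Leg 5: heading 275.2°; drift -21.8° → track 253.4°, groundspeed 110.1 kt
Leg 6: heading 290.1°; drift -19.7° → track 270.4°, groundspeed 98.3 kt

Leg 1: track=272.6°, groundspeed=97.0 kt
Leg 2: track=235.4°, groundspeed=125.0 kt
Leg 3: track=261.5°, groundspeed=104.2 kt
Leg 4: track=169.2°, groundspeed=172.5 kt
Leg 5: track=253.4°, groundspeed=110.1 kt
Leg 6: track=270.4°, groundspeed=98.3 kt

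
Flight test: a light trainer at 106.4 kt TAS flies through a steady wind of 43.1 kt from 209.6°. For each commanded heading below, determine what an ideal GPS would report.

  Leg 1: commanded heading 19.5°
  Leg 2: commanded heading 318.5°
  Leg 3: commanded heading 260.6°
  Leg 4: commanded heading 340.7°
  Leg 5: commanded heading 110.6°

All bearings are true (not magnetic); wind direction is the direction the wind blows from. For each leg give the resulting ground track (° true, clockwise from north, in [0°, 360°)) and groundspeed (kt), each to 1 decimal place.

Leg 1: heading 19.5°; drift +2.9° → track 22.4°, groundspeed 149.0 kt
Leg 2: heading 318.5°; drift +18.7° → track 337.2°, groundspeed 127.1 kt
Leg 3: heading 260.6°; drift +22.9° → track 283.5°, groundspeed 86.1 kt
Leg 4: heading 340.7°; drift +13.6° → track 354.3°, groundspeed 138.6 kt
Leg 5: heading 110.6°; drift -20.6° → track 90.0°, groundspeed 120.9 kt

Leg 1: track=22.4°, groundspeed=149.0 kt
Leg 2: track=337.2°, groundspeed=127.1 kt
Leg 3: track=283.5°, groundspeed=86.1 kt
Leg 4: track=354.3°, groundspeed=138.6 kt
Leg 5: track=90.0°, groundspeed=120.9 kt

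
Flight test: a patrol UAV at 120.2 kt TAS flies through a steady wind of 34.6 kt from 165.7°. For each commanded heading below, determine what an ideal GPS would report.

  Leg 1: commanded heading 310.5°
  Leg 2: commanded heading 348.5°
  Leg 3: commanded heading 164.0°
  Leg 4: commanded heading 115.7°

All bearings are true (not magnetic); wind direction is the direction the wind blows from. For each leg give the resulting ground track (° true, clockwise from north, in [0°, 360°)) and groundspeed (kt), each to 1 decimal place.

Leg 1: heading 310.5°; drift +7.7° → track 318.2°, groundspeed 149.8 kt
Leg 2: heading 348.5°; drift -0.6° → track 347.9°, groundspeed 154.8 kt
Leg 3: heading 164.0°; drift -0.7° → track 163.3°, groundspeed 85.6 kt
Leg 4: heading 115.7°; drift -15.1° → track 100.6°, groundspeed 101.5 kt

Leg 1: track=318.2°, groundspeed=149.8 kt
Leg 2: track=347.9°, groundspeed=154.8 kt
Leg 3: track=163.3°, groundspeed=85.6 kt
Leg 4: track=100.6°, groundspeed=101.5 kt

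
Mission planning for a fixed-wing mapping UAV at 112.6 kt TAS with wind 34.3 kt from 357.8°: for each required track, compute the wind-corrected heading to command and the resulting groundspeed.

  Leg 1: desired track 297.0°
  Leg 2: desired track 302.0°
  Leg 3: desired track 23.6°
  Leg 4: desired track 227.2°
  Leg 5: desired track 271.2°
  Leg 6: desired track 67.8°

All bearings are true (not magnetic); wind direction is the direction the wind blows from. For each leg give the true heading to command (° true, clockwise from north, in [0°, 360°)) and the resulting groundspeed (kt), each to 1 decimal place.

Leg 1: desired track 297.0°; wind correction +15.4° → command heading 312.4°, groundspeed 91.8 kt
Leg 2: desired track 302.0°; wind correction +14.6° → command heading 316.6°, groundspeed 89.7 kt
Leg 3: desired track 23.6°; wind correction -7.6° → command heading 16.0°, groundspeed 80.7 kt
Leg 4: desired track 227.2°; wind correction +13.4° → command heading 240.6°, groundspeed 131.9 kt
Leg 5: desired track 271.2°; wind correction +17.7° → command heading 288.9°, groundspeed 105.2 kt
Leg 6: desired track 67.8°; wind correction -16.6° → command heading 51.2°, groundspeed 96.2 kt

Leg 1: heading=312.4°, groundspeed=91.8 kt
Leg 2: heading=316.6°, groundspeed=89.7 kt
Leg 3: heading=16.0°, groundspeed=80.7 kt
Leg 4: heading=240.6°, groundspeed=131.9 kt
Leg 5: heading=288.9°, groundspeed=105.2 kt
Leg 6: heading=51.2°, groundspeed=96.2 kt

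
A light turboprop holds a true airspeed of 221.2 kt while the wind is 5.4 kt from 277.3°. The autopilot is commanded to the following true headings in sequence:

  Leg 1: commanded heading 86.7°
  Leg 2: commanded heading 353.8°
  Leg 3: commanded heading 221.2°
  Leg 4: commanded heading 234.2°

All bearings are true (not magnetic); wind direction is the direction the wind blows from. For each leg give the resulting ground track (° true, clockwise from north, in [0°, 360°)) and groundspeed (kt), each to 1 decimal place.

Leg 1: track=87.0°, groundspeed=226.5 kt
Leg 2: track=355.2°, groundspeed=220.0 kt
Leg 3: track=220.0°, groundspeed=218.2 kt
Leg 4: track=233.2°, groundspeed=217.3 kt

Leg 1: heading 86.7°; drift +0.3° → track 87.0°, groundspeed 226.5 kt
Leg 2: heading 353.8°; drift +1.4° → track 355.2°, groundspeed 220.0 kt
Leg 3: heading 221.2°; drift -1.2° → track 220.0°, groundspeed 218.2 kt
Leg 4: heading 234.2°; drift -1.0° → track 233.2°, groundspeed 217.3 kt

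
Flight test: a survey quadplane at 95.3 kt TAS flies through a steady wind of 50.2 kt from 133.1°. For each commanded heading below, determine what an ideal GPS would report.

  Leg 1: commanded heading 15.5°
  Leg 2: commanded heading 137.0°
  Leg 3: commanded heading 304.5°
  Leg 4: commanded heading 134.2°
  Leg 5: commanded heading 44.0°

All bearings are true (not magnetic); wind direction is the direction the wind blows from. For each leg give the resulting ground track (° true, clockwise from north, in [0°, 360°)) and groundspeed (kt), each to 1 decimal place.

Leg 1: track=354.9°, groundspeed=126.6 kt
Leg 2: track=141.3°, groundspeed=45.3 kt
Leg 3: track=307.5°, groundspeed=145.1 kt
Leg 4: track=135.4°, groundspeed=45.1 kt
Leg 5: track=16.0°, groundspeed=107.0 kt

Leg 1: heading 15.5°; drift -20.6° → track 354.9°, groundspeed 126.6 kt
Leg 2: heading 137.0°; drift +4.3° → track 141.3°, groundspeed 45.3 kt
Leg 3: heading 304.5°; drift +3.0° → track 307.5°, groundspeed 145.1 kt
Leg 4: heading 134.2°; drift +1.2° → track 135.4°, groundspeed 45.1 kt
Leg 5: heading 44.0°; drift -28.0° → track 16.0°, groundspeed 107.0 kt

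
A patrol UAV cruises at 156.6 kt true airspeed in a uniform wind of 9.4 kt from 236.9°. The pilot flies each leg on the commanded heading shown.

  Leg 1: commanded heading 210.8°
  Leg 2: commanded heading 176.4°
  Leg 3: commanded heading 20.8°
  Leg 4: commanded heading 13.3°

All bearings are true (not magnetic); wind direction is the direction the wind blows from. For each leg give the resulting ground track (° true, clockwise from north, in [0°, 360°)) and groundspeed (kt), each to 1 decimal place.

Leg 1: heading 210.8°; drift -1.6° → track 209.2°, groundspeed 148.2 kt
Leg 2: heading 176.4°; drift -3.1° → track 173.3°, groundspeed 152.2 kt
Leg 3: heading 20.8°; drift +1.9° → track 22.7°, groundspeed 164.3 kt
Leg 4: heading 13.3°; drift +2.3° → track 15.6°, groundspeed 163.5 kt

Leg 1: track=209.2°, groundspeed=148.2 kt
Leg 2: track=173.3°, groundspeed=152.2 kt
Leg 3: track=22.7°, groundspeed=164.3 kt
Leg 4: track=15.6°, groundspeed=163.5 kt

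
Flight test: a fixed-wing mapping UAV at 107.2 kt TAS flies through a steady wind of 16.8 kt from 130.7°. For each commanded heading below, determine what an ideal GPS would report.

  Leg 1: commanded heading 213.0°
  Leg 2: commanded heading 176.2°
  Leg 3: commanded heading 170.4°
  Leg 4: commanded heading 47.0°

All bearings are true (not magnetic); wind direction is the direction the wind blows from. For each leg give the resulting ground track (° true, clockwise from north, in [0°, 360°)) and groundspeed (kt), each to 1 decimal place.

Leg 1: heading 213.0°; drift +9.0° → track 222.0°, groundspeed 106.3 kt
Leg 2: heading 176.2°; drift +7.2° → track 183.4°, groundspeed 96.2 kt
Leg 3: heading 170.4°; drift +6.5° → track 176.9°, groundspeed 94.9 kt
Leg 4: heading 47.0°; drift -9.0° → track 38.0°, groundspeed 106.7 kt

Leg 1: track=222.0°, groundspeed=106.3 kt
Leg 2: track=183.4°, groundspeed=96.2 kt
Leg 3: track=176.9°, groundspeed=94.9 kt
Leg 4: track=38.0°, groundspeed=106.7 kt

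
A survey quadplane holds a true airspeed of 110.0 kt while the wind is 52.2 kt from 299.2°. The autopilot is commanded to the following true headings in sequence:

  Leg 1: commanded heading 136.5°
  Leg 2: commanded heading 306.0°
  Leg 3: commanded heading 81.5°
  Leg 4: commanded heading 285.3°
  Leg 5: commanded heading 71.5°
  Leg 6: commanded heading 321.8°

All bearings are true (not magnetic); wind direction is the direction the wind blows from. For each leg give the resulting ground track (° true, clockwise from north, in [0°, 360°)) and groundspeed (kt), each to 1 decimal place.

Leg 1: heading 136.5°; drift -5.5° → track 131.0°, groundspeed 160.6 kt
Leg 2: heading 306.0°; drift +6.1° → track 312.1°, groundspeed 58.5 kt
Leg 3: heading 81.5°; drift +11.9° → track 93.4°, groundspeed 154.6 kt
Leg 4: heading 285.3°; drift -11.9° → track 273.4°, groundspeed 60.6 kt
Leg 5: heading 71.5°; drift +14.9° → track 86.4°, groundspeed 150.2 kt
Leg 6: heading 321.8°; drift +18.0° → track 339.8°, groundspeed 65.0 kt

Leg 1: track=131.0°, groundspeed=160.6 kt
Leg 2: track=312.1°, groundspeed=58.5 kt
Leg 3: track=93.4°, groundspeed=154.6 kt
Leg 4: track=273.4°, groundspeed=60.6 kt
Leg 5: track=86.4°, groundspeed=150.2 kt
Leg 6: track=339.8°, groundspeed=65.0 kt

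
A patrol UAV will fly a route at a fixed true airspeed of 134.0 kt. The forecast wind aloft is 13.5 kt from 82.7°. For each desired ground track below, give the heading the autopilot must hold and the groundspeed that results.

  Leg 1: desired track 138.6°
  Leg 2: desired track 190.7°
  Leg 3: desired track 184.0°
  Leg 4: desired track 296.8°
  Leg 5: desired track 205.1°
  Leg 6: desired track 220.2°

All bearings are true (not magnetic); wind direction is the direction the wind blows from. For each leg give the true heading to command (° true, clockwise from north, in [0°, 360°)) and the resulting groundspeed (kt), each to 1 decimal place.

Leg 1: heading=133.8°, groundspeed=126.0 kt
Leg 2: heading=185.2°, groundspeed=137.6 kt
Leg 3: heading=178.3°, groundspeed=136.0 kt
Leg 4: heading=300.0°, groundspeed=145.0 kt
Leg 5: heading=200.2°, groundspeed=140.7 kt
Leg 6: heading=216.3°, groundspeed=143.6 kt

Leg 1: desired track 138.6°; wind correction -4.8° → command heading 133.8°, groundspeed 126.0 kt
Leg 2: desired track 190.7°; wind correction -5.5° → command heading 185.2°, groundspeed 137.6 kt
Leg 3: desired track 184.0°; wind correction -5.7° → command heading 178.3°, groundspeed 136.0 kt
Leg 4: desired track 296.8°; wind correction +3.2° → command heading 300.0°, groundspeed 145.0 kt
Leg 5: desired track 205.1°; wind correction -4.9° → command heading 200.2°, groundspeed 140.7 kt
Leg 6: desired track 220.2°; wind correction -3.9° → command heading 216.3°, groundspeed 143.6 kt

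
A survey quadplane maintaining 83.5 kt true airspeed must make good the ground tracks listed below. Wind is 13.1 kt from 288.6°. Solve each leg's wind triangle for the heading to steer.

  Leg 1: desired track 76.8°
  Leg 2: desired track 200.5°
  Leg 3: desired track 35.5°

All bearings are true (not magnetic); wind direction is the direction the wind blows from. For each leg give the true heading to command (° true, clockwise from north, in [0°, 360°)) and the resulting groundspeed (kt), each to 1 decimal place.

Leg 1: heading=72.1°, groundspeed=94.3 kt
Leg 2: heading=209.5°, groundspeed=82.0 kt
Leg 3: heading=26.9°, groundspeed=86.4 kt

Leg 1: desired track 76.8°; wind correction -4.7° → command heading 72.1°, groundspeed 94.3 kt
Leg 2: desired track 200.5°; wind correction +9.0° → command heading 209.5°, groundspeed 82.0 kt
Leg 3: desired track 35.5°; wind correction -8.6° → command heading 26.9°, groundspeed 86.4 kt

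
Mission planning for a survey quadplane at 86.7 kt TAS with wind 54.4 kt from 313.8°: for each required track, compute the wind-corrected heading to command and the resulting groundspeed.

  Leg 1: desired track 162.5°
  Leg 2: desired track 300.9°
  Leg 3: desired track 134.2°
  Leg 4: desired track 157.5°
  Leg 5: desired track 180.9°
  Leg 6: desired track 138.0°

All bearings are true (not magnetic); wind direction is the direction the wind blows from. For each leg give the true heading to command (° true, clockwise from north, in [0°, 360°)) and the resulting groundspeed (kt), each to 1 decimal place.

Leg 1: heading=180.0°, groundspeed=130.4 kt
Leg 2: heading=309.0°, groundspeed=32.8 kt
Leg 3: heading=134.5°, groundspeed=141.1 kt
Leg 4: heading=172.1°, groundspeed=133.7 kt
Leg 5: heading=208.3°, groundspeed=114.0 kt
Leg 6: heading=140.6°, groundspeed=140.9 kt

Leg 1: desired track 162.5°; wind correction +17.5° → command heading 180.0°, groundspeed 130.4 kt
Leg 2: desired track 300.9°; wind correction +8.1° → command heading 309.0°, groundspeed 32.8 kt
Leg 3: desired track 134.2°; wind correction +0.3° → command heading 134.5°, groundspeed 141.1 kt
Leg 4: desired track 157.5°; wind correction +14.6° → command heading 172.1°, groundspeed 133.7 kt
Leg 5: desired track 180.9°; wind correction +27.4° → command heading 208.3°, groundspeed 114.0 kt
Leg 6: desired track 138.0°; wind correction +2.6° → command heading 140.6°, groundspeed 140.9 kt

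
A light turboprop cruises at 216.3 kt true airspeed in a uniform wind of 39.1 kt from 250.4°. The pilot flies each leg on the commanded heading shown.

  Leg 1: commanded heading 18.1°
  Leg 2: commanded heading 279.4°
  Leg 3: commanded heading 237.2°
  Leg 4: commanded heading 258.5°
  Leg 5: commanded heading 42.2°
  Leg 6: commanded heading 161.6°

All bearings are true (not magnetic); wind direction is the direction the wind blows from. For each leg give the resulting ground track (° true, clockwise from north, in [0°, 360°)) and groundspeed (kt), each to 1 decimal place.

Leg 1: track=25.4°, groundspeed=242.2 kt
Leg 2: track=285.3°, groundspeed=183.1 kt
Leg 3: track=234.3°, groundspeed=178.5 kt
Leg 4: track=260.3°, groundspeed=177.7 kt
Leg 5: track=46.4°, groundspeed=251.4 kt
Leg 6: track=151.3°, groundspeed=219.0 kt

Leg 1: heading 18.1°; drift +7.3° → track 25.4°, groundspeed 242.2 kt
Leg 2: heading 279.4°; drift +5.9° → track 285.3°, groundspeed 183.1 kt
Leg 3: heading 237.2°; drift -2.9° → track 234.3°, groundspeed 178.5 kt
Leg 4: heading 258.5°; drift +1.8° → track 260.3°, groundspeed 177.7 kt
Leg 5: heading 42.2°; drift +4.2° → track 46.4°, groundspeed 251.4 kt
Leg 6: heading 161.6°; drift -10.3° → track 151.3°, groundspeed 219.0 kt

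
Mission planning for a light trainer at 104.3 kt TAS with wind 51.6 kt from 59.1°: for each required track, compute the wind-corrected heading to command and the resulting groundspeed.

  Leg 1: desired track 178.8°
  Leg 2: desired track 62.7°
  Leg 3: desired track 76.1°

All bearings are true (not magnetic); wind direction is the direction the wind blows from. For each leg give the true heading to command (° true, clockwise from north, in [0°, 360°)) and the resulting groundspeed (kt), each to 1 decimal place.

Leg 1: heading=153.3°, groundspeed=119.7 kt
Leg 2: heading=60.9°, groundspeed=52.8 kt
Leg 3: heading=67.8°, groundspeed=53.9 kt

Leg 1: desired track 178.8°; wind correction -25.5° → command heading 153.3°, groundspeed 119.7 kt
Leg 2: desired track 62.7°; wind correction -1.8° → command heading 60.9°, groundspeed 52.8 kt
Leg 3: desired track 76.1°; wind correction -8.3° → command heading 67.8°, groundspeed 53.9 kt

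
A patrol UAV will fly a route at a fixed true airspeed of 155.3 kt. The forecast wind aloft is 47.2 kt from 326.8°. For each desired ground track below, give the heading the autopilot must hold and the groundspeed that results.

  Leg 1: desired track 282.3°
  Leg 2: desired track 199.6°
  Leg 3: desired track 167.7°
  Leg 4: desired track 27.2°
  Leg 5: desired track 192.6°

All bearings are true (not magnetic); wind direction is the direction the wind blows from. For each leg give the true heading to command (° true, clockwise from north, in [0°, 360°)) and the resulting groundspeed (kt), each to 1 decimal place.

Leg 1: heading=294.6°, groundspeed=118.1 kt
Leg 2: heading=213.6°, groundspeed=179.2 kt
Leg 3: heading=173.9°, groundspeed=198.5 kt
Leg 4: heading=11.9°, groundspeed=126.5 kt
Leg 5: heading=205.2°, groundspeed=184.5 kt

Leg 1: desired track 282.3°; wind correction +12.3° → command heading 294.6°, groundspeed 118.1 kt
Leg 2: desired track 199.6°; wind correction +14.0° → command heading 213.6°, groundspeed 179.2 kt
Leg 3: desired track 167.7°; wind correction +6.2° → command heading 173.9°, groundspeed 198.5 kt
Leg 4: desired track 27.2°; wind correction -15.3° → command heading 11.9°, groundspeed 126.5 kt
Leg 5: desired track 192.6°; wind correction +12.6° → command heading 205.2°, groundspeed 184.5 kt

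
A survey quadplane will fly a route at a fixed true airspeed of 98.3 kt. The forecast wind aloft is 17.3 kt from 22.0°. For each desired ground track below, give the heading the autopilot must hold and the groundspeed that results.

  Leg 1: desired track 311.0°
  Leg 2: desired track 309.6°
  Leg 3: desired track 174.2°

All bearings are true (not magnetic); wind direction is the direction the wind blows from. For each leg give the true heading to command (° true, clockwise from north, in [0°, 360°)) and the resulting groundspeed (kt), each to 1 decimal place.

Leg 1: heading=320.6°, groundspeed=91.3 kt
Leg 2: heading=319.3°, groundspeed=91.7 kt
Leg 3: heading=169.5°, groundspeed=113.3 kt

Leg 1: desired track 311.0°; wind correction +9.6° → command heading 320.6°, groundspeed 91.3 kt
Leg 2: desired track 309.6°; wind correction +9.7° → command heading 319.3°, groundspeed 91.7 kt
Leg 3: desired track 174.2°; wind correction -4.7° → command heading 169.5°, groundspeed 113.3 kt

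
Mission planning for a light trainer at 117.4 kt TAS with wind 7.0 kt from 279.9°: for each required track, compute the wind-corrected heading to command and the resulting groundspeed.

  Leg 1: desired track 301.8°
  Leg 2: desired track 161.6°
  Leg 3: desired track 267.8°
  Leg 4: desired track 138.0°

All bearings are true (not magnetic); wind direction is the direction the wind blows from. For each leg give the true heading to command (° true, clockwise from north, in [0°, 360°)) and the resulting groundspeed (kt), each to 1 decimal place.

Leg 1: desired track 301.8°; wind correction -1.3° → command heading 300.5°, groundspeed 110.9 kt
Leg 2: desired track 161.6°; wind correction +3.0° → command heading 164.6°, groundspeed 120.6 kt
Leg 3: desired track 267.8°; wind correction +0.7° → command heading 268.5°, groundspeed 110.5 kt
Leg 4: desired track 138.0°; wind correction +2.1° → command heading 140.1°, groundspeed 122.8 kt

Leg 1: heading=300.5°, groundspeed=110.9 kt
Leg 2: heading=164.6°, groundspeed=120.6 kt
Leg 3: heading=268.5°, groundspeed=110.5 kt
Leg 4: heading=140.1°, groundspeed=122.8 kt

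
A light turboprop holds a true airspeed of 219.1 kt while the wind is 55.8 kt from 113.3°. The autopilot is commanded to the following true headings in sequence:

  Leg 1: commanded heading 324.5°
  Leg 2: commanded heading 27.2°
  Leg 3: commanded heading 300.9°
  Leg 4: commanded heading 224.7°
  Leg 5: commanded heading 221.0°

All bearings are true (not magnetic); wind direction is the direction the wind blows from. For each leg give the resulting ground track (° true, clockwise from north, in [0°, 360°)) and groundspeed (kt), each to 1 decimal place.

Leg 1: track=318.3°, groundspeed=268.4 kt
Leg 2: track=12.7°, groundspeed=222.4 kt
Leg 3: track=299.4°, groundspeed=274.5 kt
Leg 4: track=236.9°, groundspeed=245.0 kt
Leg 5: track=233.7°, groundspeed=242.0 kt

Leg 1: heading 324.5°; drift -6.2° → track 318.3°, groundspeed 268.4 kt
Leg 2: heading 27.2°; drift -14.5° → track 12.7°, groundspeed 222.4 kt
Leg 3: heading 300.9°; drift -1.5° → track 299.4°, groundspeed 274.5 kt
Leg 4: heading 224.7°; drift +12.2° → track 236.9°, groundspeed 245.0 kt
Leg 5: heading 221.0°; drift +12.7° → track 233.7°, groundspeed 242.0 kt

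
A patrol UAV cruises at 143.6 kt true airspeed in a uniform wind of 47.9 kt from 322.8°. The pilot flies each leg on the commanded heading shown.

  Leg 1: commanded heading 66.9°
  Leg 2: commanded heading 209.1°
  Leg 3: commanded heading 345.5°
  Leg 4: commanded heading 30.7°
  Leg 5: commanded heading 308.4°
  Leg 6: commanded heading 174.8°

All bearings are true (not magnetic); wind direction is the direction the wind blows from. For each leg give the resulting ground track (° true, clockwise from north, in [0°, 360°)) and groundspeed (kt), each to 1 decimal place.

Leg 1: track=83.6°, groundspeed=162.1 kt
Leg 2: track=194.0°, groundspeed=168.7 kt
Leg 3: track=356.0°, groundspeed=101.1 kt
Leg 4: track=50.2°, groundspeed=133.2 kt
Leg 5: track=301.4°, groundspeed=97.9 kt
Leg 6: track=167.0°, groundspeed=186.0 kt

Leg 1: heading 66.9°; drift +16.7° → track 83.6°, groundspeed 162.1 kt
Leg 2: heading 209.1°; drift -15.1° → track 194.0°, groundspeed 168.7 kt
Leg 3: heading 345.5°; drift +10.5° → track 356.0°, groundspeed 101.1 kt
Leg 4: heading 30.7°; drift +19.5° → track 50.2°, groundspeed 133.2 kt
Leg 5: heading 308.4°; drift -7.0° → track 301.4°, groundspeed 97.9 kt
Leg 6: heading 174.8°; drift -7.8° → track 167.0°, groundspeed 186.0 kt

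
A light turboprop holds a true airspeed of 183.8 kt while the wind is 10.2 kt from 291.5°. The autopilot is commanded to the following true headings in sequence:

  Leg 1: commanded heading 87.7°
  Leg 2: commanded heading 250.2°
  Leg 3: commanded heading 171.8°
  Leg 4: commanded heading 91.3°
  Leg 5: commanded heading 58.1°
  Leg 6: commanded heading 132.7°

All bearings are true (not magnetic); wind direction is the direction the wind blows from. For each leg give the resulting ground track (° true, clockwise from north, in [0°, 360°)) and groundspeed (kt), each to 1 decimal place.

Leg 1: track=88.9°, groundspeed=193.2 kt
Leg 2: track=248.0°, groundspeed=176.3 kt
Leg 3: track=169.1°, groundspeed=189.1 kt
Leg 4: track=92.3°, groundspeed=193.4 kt
Leg 5: track=60.6°, groundspeed=190.1 kt
Leg 6: track=131.6°, groundspeed=193.3 kt

Leg 1: heading 87.7°; drift +1.2° → track 88.9°, groundspeed 193.2 kt
Leg 2: heading 250.2°; drift -2.2° → track 248.0°, groundspeed 176.3 kt
Leg 3: heading 171.8°; drift -2.7° → track 169.1°, groundspeed 189.1 kt
Leg 4: heading 91.3°; drift +1.0° → track 92.3°, groundspeed 193.4 kt
Leg 5: heading 58.1°; drift +2.5° → track 60.6°, groundspeed 190.1 kt
Leg 6: heading 132.7°; drift -1.1° → track 131.6°, groundspeed 193.3 kt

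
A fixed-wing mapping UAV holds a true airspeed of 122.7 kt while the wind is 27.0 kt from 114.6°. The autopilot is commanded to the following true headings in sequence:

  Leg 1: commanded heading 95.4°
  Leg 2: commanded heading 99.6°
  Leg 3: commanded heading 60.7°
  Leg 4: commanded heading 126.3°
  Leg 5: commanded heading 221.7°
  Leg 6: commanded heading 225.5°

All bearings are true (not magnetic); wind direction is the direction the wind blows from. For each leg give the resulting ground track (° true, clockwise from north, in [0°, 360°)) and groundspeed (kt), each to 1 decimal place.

Leg 1: heading 95.4°; drift -5.2° → track 90.2°, groundspeed 97.6 kt
Leg 2: heading 99.6°; drift -4.1° → track 95.5°, groundspeed 96.9 kt
Leg 3: heading 60.7°; drift -11.5° → track 49.2°, groundspeed 109.0 kt
Leg 4: heading 126.3°; drift +3.3° → track 129.6°, groundspeed 96.4 kt
Leg 5: heading 221.7°; drift +11.2° → track 232.9°, groundspeed 133.2 kt
Leg 6: heading 225.5°; drift +10.8° → track 236.3°, groundspeed 134.7 kt

Leg 1: track=90.2°, groundspeed=97.6 kt
Leg 2: track=95.5°, groundspeed=96.9 kt
Leg 3: track=49.2°, groundspeed=109.0 kt
Leg 4: track=129.6°, groundspeed=96.4 kt
Leg 5: track=232.9°, groundspeed=133.2 kt
Leg 6: track=236.3°, groundspeed=134.7 kt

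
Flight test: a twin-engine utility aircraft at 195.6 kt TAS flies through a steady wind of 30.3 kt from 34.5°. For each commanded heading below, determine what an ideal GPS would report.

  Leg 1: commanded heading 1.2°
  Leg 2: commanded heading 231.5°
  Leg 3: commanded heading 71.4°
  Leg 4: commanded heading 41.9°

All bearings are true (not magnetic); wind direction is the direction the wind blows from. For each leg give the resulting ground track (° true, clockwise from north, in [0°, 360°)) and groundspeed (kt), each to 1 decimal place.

Leg 1: heading 1.2°; drift -5.6° → track 355.6°, groundspeed 171.1 kt
Leg 2: heading 231.5°; drift -2.3° → track 229.2°, groundspeed 224.8 kt
Leg 3: heading 71.4°; drift +6.1° → track 77.5°, groundspeed 172.3 kt
Leg 4: heading 41.9°; drift +1.4° → track 43.3°, groundspeed 165.6 kt

Leg 1: track=355.6°, groundspeed=171.1 kt
Leg 2: track=229.2°, groundspeed=224.8 kt
Leg 3: track=77.5°, groundspeed=172.3 kt
Leg 4: track=43.3°, groundspeed=165.6 kt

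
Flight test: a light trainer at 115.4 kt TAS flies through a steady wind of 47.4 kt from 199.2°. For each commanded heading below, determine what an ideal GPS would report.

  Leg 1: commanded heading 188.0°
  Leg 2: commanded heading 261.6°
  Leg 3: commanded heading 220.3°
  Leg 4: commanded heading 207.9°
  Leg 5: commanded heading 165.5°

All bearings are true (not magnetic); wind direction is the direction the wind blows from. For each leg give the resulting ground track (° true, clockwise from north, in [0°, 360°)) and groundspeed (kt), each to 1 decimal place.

Leg 1: track=180.4°, groundspeed=69.5 kt
Leg 2: track=285.8°, groundspeed=102.4 kt
Leg 3: track=233.8°, groundspeed=73.2 kt
Leg 4: track=213.9°, groundspeed=68.9 kt
Leg 5: track=146.4°, groundspeed=80.4 kt

Leg 1: heading 188.0°; drift -7.6° → track 180.4°, groundspeed 69.5 kt
Leg 2: heading 261.6°; drift +24.2° → track 285.8°, groundspeed 102.4 kt
Leg 3: heading 220.3°; drift +13.5° → track 233.8°, groundspeed 73.2 kt
Leg 4: heading 207.9°; drift +6.0° → track 213.9°, groundspeed 68.9 kt
Leg 5: heading 165.5°; drift -19.1° → track 146.4°, groundspeed 80.4 kt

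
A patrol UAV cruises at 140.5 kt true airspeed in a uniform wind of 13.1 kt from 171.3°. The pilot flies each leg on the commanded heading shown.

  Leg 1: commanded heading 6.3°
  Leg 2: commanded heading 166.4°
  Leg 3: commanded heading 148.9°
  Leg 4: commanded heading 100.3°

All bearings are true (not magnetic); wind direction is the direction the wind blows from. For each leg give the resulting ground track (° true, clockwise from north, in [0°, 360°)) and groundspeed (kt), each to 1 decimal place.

Leg 1: heading 6.3°; drift -1.3° → track 5.0°, groundspeed 153.2 kt
Leg 2: heading 166.4°; drift -0.5° → track 165.9°, groundspeed 127.5 kt
Leg 3: heading 148.9°; drift -2.2° → track 146.7°, groundspeed 128.5 kt
Leg 4: heading 100.3°; drift -5.2° → track 95.1°, groundspeed 136.8 kt

Leg 1: track=5.0°, groundspeed=153.2 kt
Leg 2: track=165.9°, groundspeed=127.5 kt
Leg 3: track=146.7°, groundspeed=128.5 kt
Leg 4: track=95.1°, groundspeed=136.8 kt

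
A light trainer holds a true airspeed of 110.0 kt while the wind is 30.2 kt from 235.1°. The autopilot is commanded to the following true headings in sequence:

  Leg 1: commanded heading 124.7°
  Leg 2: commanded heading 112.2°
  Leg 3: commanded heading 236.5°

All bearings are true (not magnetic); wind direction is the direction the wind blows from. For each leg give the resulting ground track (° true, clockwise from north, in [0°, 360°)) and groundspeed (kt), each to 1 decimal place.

Leg 1: heading 124.7°; drift -13.2° → track 111.5°, groundspeed 123.8 kt
Leg 2: heading 112.2°; drift -11.3° → track 100.9°, groundspeed 128.9 kt
Leg 3: heading 236.5°; drift +0.5° → track 237.0°, groundspeed 79.8 kt

Leg 1: track=111.5°, groundspeed=123.8 kt
Leg 2: track=100.9°, groundspeed=128.9 kt
Leg 3: track=237.0°, groundspeed=79.8 kt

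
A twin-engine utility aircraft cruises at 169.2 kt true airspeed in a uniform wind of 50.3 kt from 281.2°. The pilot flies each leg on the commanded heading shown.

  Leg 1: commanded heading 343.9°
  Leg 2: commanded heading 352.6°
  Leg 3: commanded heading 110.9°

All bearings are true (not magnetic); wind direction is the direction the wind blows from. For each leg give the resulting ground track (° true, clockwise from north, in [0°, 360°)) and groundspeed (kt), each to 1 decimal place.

Leg 1: heading 343.9°; drift +17.0° → track 0.9°, groundspeed 152.8 kt
Leg 2: heading 352.6°; drift +17.3° → track 9.9°, groundspeed 160.4 kt
Leg 3: heading 110.9°; drift -2.2° → track 108.7°, groundspeed 218.9 kt

Leg 1: track=0.9°, groundspeed=152.8 kt
Leg 2: track=9.9°, groundspeed=160.4 kt
Leg 3: track=108.7°, groundspeed=218.9 kt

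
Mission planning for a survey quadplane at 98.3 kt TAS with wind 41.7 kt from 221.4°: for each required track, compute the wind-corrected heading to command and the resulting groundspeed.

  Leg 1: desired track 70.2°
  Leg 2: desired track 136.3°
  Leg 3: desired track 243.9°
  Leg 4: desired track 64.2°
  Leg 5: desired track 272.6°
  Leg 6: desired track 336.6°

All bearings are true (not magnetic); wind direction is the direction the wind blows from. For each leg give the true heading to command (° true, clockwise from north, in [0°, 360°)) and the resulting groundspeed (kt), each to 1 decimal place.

Leg 1: heading=82.0°, groundspeed=132.8 kt
Leg 2: heading=161.3°, groundspeed=85.5 kt
Leg 3: heading=234.6°, groundspeed=58.5 kt
Leg 4: heading=73.7°, groundspeed=135.4 kt
Leg 5: heading=253.3°, groundspeed=66.6 kt
Leg 6: heading=314.0°, groundspeed=108.5 kt

Leg 1: desired track 70.2°; wind correction +11.8° → command heading 82.0°, groundspeed 132.8 kt
Leg 2: desired track 136.3°; wind correction +25.0° → command heading 161.3°, groundspeed 85.5 kt
Leg 3: desired track 243.9°; wind correction -9.3° → command heading 234.6°, groundspeed 58.5 kt
Leg 4: desired track 64.2°; wind correction +9.5° → command heading 73.7°, groundspeed 135.4 kt
Leg 5: desired track 272.6°; wind correction -19.3° → command heading 253.3°, groundspeed 66.6 kt
Leg 6: desired track 336.6°; wind correction -22.6° → command heading 314.0°, groundspeed 108.5 kt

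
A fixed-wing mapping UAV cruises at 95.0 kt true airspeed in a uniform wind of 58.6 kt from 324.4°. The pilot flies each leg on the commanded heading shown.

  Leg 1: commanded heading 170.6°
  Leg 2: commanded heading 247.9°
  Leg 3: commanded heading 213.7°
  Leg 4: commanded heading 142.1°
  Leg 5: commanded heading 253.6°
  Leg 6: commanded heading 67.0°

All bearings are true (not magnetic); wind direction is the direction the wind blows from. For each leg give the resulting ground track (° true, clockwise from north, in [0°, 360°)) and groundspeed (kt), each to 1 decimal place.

Leg 1: heading 170.6°; drift -9.9° → track 160.7°, groundspeed 149.8 kt
Leg 2: heading 247.9°; drift -35.0° → track 212.9°, groundspeed 99.3 kt
Leg 3: heading 213.7°; drift -25.3° → track 188.4°, groundspeed 128.0 kt
Leg 4: heading 142.1°; drift +0.9° → track 143.0°, groundspeed 153.6 kt
Leg 5: heading 253.6°; drift -36.2° → track 217.4°, groundspeed 93.8 kt
Leg 6: heading 67.0°; drift +27.9° → track 94.9°, groundspeed 122.0 kt

Leg 1: track=160.7°, groundspeed=149.8 kt
Leg 2: track=212.9°, groundspeed=99.3 kt
Leg 3: track=188.4°, groundspeed=128.0 kt
Leg 4: track=143.0°, groundspeed=153.6 kt
Leg 5: track=217.4°, groundspeed=93.8 kt
Leg 6: track=94.9°, groundspeed=122.0 kt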